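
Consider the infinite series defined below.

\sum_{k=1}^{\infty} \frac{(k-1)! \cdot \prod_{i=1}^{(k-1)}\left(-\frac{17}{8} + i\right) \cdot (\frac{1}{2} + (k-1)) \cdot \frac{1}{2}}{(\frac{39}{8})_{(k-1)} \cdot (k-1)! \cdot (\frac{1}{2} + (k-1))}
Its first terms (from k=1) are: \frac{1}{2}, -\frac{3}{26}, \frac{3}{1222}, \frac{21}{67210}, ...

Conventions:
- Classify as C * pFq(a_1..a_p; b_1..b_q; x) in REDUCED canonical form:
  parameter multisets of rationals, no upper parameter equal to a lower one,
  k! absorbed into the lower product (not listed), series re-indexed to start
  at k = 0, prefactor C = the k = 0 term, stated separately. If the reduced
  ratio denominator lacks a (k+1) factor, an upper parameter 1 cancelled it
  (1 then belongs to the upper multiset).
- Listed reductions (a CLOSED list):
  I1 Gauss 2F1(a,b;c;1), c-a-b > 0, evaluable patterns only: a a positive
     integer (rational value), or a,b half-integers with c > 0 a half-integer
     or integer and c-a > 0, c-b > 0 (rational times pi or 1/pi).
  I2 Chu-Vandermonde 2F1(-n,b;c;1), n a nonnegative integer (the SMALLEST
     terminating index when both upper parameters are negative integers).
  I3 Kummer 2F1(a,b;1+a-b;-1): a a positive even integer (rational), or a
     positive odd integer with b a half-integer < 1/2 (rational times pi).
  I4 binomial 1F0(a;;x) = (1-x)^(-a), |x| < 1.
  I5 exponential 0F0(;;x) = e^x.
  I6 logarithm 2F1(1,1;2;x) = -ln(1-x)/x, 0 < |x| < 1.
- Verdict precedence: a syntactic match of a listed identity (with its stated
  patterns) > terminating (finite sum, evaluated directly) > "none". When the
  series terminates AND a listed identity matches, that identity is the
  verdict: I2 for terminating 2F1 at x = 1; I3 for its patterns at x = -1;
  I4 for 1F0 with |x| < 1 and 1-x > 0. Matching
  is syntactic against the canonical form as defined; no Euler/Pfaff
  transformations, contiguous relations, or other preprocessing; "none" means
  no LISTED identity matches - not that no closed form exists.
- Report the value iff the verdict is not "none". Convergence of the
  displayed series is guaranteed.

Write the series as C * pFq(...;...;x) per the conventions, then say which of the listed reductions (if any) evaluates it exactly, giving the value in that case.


Key observation: with t_0 = \frac{1}{2}, k + 1/2 divides numerator and denominator alike; C = 1/2, x = 1 after cancelling.
Term ratio: r(k) = 1 * (k-\frac{9}{8}) (k+1) / [(k+\frac{39}{8}) (k+1)] - poly over poly, x = 1 from leading terms; C = \frac{1}{2} at k = 0.

Reduced: x = 1, 2F1, upper = {-\frac{9}{8}, 1}, lower = {\frac{39}{8}}, C = \frac{1}{2}. Verdict: the Gauss summation I1 fires (x = 1: the Gamma ratio telescopes since c-a-b = 5 > 0 and a = 1 in Z>0). Sum: \frac{31}{80}.


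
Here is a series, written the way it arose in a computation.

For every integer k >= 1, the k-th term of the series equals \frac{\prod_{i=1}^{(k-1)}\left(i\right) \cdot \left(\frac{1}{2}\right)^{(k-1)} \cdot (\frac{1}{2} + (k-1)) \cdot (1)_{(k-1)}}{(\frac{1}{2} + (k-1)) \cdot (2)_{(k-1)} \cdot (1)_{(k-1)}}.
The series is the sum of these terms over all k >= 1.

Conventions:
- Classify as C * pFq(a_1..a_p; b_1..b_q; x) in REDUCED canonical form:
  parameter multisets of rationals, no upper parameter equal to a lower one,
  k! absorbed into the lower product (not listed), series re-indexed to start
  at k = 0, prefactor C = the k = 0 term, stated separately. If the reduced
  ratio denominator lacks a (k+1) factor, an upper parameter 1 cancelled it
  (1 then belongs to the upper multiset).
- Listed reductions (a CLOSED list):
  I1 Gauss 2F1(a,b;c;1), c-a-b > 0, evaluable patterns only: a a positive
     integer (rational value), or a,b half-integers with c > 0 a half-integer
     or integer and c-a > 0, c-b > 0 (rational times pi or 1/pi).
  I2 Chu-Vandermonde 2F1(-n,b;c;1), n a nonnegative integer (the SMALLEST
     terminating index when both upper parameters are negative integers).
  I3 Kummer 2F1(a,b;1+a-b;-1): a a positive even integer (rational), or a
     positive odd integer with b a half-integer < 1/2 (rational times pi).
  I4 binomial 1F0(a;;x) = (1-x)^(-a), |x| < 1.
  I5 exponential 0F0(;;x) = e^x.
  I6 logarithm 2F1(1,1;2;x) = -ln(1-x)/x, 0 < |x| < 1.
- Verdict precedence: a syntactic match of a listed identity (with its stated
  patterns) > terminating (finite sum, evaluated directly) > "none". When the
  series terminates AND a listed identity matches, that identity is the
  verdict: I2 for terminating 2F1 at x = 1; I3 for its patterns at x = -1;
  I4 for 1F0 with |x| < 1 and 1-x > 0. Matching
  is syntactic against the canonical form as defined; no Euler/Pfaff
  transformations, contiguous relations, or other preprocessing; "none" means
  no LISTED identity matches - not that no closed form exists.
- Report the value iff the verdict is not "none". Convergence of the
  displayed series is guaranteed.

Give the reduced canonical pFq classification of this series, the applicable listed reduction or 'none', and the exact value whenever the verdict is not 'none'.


Classification (C = 1): 2F1 with upper {1, 1}, lower {2}, argument x = \frac{1}{2}. Verdict: this is logarithm (I6) (the logarithm: parameters (1,1;2), x = \frac{1}{2}). Hence: \left(-2\right) \cdot \ln\left(\frac{1}{2}\right).

First insight: from the first term 1: k + 1/2 divides numerator and denominator alike; C = 1, x = 1/2 after cancelling.
Step ratio: r(k) = \frac{1}{2} * (k+1) (k+1) / [(k+2) (k+1)] - rational; roots negated = parameters, x = \frac{1}{2}, C = 1.


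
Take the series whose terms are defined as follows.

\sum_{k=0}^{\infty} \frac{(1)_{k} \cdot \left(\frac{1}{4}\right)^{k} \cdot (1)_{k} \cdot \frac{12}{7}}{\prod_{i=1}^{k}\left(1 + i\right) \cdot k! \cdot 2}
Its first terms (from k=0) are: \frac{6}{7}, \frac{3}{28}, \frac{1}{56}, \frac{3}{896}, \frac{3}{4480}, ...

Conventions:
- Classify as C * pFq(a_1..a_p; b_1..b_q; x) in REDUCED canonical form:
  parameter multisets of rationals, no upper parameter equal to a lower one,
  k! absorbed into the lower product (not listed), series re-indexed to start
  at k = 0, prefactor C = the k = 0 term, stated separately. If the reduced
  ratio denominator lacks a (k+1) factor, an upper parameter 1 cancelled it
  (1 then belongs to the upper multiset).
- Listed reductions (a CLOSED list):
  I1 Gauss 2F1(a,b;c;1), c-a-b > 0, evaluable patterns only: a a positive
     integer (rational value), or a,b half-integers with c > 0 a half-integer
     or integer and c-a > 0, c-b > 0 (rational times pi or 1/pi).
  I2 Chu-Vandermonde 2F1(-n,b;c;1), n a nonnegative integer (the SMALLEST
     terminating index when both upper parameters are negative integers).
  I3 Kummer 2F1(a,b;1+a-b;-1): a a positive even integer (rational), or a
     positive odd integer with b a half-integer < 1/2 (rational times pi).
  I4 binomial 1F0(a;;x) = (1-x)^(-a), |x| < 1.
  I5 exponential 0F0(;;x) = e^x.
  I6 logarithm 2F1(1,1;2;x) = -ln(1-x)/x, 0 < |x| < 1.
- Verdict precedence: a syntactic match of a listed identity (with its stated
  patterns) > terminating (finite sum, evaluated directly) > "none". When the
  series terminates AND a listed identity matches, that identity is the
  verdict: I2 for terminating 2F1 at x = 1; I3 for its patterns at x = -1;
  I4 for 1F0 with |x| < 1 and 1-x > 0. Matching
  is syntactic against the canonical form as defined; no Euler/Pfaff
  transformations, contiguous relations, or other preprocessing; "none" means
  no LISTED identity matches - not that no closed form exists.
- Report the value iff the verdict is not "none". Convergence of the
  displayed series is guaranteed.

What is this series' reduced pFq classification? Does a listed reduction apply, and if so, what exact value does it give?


With C = \frac{6}{7}: the canonical form is 2F1(1, 1; 2; \frac{1}{4}). Verdict: this is the logarithmic series (I6) (the logarithm: parameters (1,1;2), x = \frac{1}{4}). Its exact value is \left(-\frac{24}{7}\right) \cdot \ln\left(\frac{3}{4}\right).

Key observation: with t_0 = \frac{6}{7}, the constant factors (C = 6/7) combine into one prefactor.
Step ratio: r(k) = \frac{1}{4} * (k+1) (k+1) / [(k+2) (k+1)] - rational; roots negated = parameters, x = \frac{1}{4}, C = \frac{6}{7}.


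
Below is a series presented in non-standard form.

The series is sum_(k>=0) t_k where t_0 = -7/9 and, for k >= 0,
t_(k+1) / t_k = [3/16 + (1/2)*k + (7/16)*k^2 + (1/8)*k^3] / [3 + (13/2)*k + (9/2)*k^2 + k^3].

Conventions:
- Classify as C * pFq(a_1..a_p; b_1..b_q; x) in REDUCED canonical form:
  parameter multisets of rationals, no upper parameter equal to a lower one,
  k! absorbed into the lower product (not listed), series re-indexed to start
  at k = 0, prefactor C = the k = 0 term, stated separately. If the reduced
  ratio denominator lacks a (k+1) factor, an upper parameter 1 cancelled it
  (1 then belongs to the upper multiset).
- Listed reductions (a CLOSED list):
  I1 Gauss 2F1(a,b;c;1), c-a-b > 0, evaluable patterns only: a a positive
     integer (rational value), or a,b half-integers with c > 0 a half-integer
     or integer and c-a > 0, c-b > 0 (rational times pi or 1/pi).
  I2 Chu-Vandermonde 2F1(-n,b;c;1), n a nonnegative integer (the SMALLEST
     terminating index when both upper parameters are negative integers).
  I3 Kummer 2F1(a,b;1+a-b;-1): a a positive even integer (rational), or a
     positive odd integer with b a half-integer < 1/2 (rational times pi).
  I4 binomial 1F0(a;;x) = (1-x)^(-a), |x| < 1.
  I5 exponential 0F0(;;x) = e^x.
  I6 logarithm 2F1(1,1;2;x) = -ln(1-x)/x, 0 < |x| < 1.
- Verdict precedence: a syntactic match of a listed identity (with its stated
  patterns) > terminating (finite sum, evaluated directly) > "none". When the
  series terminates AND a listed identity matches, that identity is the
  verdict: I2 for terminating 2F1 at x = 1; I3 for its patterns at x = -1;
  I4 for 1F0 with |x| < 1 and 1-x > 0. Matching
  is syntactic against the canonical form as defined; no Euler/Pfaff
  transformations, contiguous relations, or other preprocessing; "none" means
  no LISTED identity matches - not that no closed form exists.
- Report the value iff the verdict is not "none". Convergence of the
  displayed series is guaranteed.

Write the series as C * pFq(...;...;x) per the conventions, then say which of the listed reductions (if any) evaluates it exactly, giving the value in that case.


The tell: with t_0 = -7/9, the expanded ratio factors over Q; prefactor -7/9, roots give parameters.
Step ratio: r(k) = (1/8) * (k+1) (k+1) / [(k+2) (k+1)] ; factor over Q: parameters, x = (1/8), and C = -7/9.

This is -7/9 * 2F1(1, 1; 2; 1/8) in reduced canonical form. Verdict at x = 1/8: logarithm (I6) matches (the logarithm: parameters (1,1;2), x = 1/8). Hence: (56/9) * ln(7/8).


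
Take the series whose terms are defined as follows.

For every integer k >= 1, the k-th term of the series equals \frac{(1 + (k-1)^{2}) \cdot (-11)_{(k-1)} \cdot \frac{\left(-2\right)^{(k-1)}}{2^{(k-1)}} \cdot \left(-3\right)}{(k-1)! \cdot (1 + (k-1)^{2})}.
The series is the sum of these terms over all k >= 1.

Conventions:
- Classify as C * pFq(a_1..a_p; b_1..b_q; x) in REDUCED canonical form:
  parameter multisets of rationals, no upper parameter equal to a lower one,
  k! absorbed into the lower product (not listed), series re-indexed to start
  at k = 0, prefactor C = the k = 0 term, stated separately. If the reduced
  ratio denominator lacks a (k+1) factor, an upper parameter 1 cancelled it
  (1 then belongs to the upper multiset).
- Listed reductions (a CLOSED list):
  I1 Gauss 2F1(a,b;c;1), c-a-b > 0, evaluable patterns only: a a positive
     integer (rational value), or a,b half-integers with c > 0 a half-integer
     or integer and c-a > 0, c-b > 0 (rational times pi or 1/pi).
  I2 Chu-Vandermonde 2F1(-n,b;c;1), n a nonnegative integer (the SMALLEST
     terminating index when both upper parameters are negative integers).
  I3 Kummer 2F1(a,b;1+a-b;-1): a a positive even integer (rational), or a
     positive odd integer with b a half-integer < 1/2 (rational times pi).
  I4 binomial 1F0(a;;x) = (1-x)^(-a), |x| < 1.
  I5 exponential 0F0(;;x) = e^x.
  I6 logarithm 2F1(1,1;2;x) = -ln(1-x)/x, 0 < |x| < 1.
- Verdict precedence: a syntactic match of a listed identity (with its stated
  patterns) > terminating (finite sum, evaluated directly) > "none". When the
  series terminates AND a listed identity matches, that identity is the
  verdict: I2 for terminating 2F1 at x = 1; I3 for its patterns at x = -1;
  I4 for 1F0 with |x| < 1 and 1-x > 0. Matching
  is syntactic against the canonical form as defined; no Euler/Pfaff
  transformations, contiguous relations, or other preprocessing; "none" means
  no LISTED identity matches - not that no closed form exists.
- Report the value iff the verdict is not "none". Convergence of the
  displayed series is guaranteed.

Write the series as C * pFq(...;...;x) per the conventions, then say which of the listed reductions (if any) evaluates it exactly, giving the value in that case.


This is -3 * 1F0(-11; -; -1) in reduced canonical form. Verdict: terminating (-11 upstairs). 12 nonzero terms in all; added directly. Sum: -6144.

Structural cue: with t_0 = -3, k^2 + 1 divides numerator and denominator alike; prefactor -3 after cancelling.
Term ratio: r(k) = -1 * (k-11) / [(k+1)] - rational; roots negated = parameters, x = -1, C = -3.


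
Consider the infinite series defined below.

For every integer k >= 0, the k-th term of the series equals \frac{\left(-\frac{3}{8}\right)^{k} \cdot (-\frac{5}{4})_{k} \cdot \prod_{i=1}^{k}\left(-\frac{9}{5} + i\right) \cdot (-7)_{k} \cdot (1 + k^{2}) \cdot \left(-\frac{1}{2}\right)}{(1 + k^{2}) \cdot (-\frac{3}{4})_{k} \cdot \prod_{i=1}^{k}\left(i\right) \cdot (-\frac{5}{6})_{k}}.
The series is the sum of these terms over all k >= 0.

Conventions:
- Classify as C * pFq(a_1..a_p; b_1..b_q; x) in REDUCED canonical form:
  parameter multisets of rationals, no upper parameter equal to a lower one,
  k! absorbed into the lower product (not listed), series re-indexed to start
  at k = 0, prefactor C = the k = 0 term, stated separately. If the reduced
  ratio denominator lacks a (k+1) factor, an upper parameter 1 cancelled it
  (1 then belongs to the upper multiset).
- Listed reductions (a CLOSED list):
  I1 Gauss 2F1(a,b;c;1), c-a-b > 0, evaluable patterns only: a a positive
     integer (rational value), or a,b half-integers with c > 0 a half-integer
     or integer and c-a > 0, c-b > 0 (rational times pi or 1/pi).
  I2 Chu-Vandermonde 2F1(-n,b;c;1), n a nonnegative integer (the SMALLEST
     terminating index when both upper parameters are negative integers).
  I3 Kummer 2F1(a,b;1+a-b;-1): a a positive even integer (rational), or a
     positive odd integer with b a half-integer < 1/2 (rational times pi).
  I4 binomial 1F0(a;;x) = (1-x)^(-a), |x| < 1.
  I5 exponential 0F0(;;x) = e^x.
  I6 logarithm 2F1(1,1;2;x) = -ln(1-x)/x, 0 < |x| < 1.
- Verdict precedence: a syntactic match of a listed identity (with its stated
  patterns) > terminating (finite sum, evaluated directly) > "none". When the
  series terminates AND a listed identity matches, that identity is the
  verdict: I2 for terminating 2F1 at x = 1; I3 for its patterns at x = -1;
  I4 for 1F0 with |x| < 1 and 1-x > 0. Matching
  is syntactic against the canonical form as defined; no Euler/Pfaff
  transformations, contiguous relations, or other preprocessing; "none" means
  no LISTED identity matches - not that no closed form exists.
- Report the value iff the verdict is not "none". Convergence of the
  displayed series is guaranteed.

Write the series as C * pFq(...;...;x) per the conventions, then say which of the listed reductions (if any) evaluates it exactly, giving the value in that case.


The tell: t_0 being -\frac{1}{2}, the factor k^2 + 1 cancels (top and bottom), leaving C = -1/2, x = -3/8.
Step ratio: r(k) = -\frac{3}{8} * (k-7) (k-\frac{5}{4}) (k-\frac{4}{5}) / [(k-\frac{5}{6}) (k-\frac{3}{4}) (k+1)] - rational in k. x = -\frac{3}{8}; t_0 = -\frac{1}{2}; negate the roots.

This is -\frac{1}{2} * 3F2(-7, -\frac{5}{4}, -\frac{4}{5}; -\frac{5}{6}, -\frac{3}{4}; -\frac{3}{8}) in reduced canonical form. Verdict: terminating - upper parameter -7 makes this a finite sum (last index 7), evaluated exactly. Sum: \frac{728453928975023}{423049250000000}.


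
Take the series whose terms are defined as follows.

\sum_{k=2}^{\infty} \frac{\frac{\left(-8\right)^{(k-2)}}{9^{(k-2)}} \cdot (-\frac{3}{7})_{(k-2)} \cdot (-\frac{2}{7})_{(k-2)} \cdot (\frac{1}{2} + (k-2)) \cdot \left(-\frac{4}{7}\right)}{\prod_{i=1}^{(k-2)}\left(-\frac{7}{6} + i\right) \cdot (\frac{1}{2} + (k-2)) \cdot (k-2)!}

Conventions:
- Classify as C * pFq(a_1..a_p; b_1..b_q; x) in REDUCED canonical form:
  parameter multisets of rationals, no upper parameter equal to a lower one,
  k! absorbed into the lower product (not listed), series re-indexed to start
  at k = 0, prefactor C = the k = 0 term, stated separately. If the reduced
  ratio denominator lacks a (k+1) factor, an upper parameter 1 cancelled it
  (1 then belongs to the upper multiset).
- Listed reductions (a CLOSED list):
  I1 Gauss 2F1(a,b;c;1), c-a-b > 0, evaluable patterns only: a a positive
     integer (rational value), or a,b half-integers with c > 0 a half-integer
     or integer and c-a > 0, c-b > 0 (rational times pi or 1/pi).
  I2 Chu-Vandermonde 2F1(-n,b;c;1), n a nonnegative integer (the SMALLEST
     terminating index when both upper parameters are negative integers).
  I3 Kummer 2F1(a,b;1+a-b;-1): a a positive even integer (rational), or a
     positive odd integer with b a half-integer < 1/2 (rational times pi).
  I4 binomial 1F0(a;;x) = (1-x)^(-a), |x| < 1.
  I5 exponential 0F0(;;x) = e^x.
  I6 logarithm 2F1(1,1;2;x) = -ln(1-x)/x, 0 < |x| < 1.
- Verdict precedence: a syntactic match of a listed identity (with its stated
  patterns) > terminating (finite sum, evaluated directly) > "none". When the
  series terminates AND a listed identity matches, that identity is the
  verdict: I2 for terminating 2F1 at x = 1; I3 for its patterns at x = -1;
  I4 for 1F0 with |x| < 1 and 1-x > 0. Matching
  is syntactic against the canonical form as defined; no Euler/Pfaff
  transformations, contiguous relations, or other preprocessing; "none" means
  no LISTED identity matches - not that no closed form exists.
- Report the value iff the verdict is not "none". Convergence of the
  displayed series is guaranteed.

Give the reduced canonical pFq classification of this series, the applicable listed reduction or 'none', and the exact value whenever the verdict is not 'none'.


Key step: t_0 = -\frac{4}{7} here, and the lower running product (C = -4/7, x = -8/9) is a rising factorial.
Adjacent-term ratio: r(k) = -\frac{8}{9} * (k-\frac{3}{7}) (k-\frac{2}{7}) / [(k-\frac{1}{6}) (k+1)] - poly over poly, x = -\frac{8}{9} from leading terms; C = -\frac{4}{7} at k = 0.

At argument -\frac{8}{9}: a 2F1 with upper {-\frac{3}{7}, -\frac{2}{7}}, lower {-\frac{1}{6}}, scaled by C = -\frac{4}{7}. Verdict: none. No listed pattern accepts 2F1(-\frac{3}{7}, -\frac{2}{7}; -\frac{1}{6}; -\frac{8}{9}).


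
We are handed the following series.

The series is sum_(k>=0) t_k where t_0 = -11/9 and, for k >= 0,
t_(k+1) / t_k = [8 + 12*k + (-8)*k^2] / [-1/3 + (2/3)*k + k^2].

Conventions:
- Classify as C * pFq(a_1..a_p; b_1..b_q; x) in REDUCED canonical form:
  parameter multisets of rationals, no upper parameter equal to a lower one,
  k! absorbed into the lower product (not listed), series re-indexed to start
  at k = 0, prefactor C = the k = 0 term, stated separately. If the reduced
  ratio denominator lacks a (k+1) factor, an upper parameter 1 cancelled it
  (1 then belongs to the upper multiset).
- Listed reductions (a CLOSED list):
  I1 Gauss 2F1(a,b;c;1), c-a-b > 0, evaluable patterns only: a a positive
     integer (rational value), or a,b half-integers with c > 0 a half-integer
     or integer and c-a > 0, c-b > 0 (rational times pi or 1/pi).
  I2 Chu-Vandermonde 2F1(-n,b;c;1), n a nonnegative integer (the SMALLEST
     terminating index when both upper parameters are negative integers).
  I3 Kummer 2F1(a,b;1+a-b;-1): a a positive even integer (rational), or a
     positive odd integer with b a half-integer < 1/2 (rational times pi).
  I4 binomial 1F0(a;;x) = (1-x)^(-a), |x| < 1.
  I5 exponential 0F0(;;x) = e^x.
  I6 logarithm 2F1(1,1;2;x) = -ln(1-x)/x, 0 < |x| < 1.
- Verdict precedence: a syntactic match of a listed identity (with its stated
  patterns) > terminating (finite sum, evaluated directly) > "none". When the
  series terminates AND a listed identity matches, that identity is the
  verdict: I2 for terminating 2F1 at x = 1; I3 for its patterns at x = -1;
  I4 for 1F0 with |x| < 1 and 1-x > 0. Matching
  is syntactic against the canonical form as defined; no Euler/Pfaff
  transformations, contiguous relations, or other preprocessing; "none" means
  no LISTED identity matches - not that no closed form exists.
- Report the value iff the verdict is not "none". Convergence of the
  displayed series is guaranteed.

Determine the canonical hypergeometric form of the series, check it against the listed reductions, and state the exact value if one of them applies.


Reduced: x = -8, 2F1, upper = {-2, 1/2}, lower = {-1/3}, C = -11/9. Verdict: terminating - the sum ends at index 2 because -2 is a negative integer; exact evaluation follows. Exact value: 2629/9.

First insight: x = (-8) and the expanded ratio factors over Q; C = -11/9, roots give parameters.
Term ratio: r(k) = (-8) * (k-2) (k+1/2) / [(k-1/3) (k+1)] - rational; roots negated = parameters, x = (-8), C = -11/9.


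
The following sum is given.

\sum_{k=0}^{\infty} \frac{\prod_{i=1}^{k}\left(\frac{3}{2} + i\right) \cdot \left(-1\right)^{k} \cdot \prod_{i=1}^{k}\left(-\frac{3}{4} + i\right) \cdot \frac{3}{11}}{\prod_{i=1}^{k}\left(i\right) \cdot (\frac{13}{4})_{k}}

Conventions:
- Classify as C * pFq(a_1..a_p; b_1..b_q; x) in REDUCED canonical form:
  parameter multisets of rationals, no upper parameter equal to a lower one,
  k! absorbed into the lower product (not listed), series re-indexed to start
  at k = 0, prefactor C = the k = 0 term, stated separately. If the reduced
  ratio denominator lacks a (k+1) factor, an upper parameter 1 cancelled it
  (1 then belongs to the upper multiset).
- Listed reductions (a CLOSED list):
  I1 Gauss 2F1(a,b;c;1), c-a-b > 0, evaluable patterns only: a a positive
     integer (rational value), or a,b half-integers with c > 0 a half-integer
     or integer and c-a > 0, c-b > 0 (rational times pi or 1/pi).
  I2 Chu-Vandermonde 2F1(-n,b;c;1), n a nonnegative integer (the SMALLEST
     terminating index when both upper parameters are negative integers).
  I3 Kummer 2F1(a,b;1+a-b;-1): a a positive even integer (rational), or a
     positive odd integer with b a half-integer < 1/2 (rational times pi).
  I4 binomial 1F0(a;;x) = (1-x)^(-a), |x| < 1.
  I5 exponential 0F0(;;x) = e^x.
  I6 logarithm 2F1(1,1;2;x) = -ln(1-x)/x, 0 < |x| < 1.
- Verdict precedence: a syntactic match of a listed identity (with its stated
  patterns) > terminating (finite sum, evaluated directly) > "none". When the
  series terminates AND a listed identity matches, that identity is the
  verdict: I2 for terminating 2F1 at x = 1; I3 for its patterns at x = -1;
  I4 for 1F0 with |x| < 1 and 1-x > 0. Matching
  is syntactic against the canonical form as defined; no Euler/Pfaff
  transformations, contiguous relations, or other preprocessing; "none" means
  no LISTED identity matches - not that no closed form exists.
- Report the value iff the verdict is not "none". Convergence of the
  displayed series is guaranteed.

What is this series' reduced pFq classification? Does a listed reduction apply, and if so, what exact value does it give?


Canonical form: C = \frac{3}{11} times 2F1 with upper {\frac{1}{4}, \frac{5}{2}}, lower {\frac{13}{4}}, x = -1. Verdict: none - at argument -1 the multisets {\frac{1}{4}, \frac{5}{2}} ; {\frac{13}{4}} match no listed identity.

Key observation: from the first term \frac{3}{11}: the product of the first k integers (prefactor 3/11) is k!.
Term ratio: r(k) = -1 * (k+\frac{1}{4}) (k+\frac{5}{2}) / [(k+\frac{13}{4}) (k+1)] ; factor over Q: parameters, x = -1, and C = \frac{3}{11}.


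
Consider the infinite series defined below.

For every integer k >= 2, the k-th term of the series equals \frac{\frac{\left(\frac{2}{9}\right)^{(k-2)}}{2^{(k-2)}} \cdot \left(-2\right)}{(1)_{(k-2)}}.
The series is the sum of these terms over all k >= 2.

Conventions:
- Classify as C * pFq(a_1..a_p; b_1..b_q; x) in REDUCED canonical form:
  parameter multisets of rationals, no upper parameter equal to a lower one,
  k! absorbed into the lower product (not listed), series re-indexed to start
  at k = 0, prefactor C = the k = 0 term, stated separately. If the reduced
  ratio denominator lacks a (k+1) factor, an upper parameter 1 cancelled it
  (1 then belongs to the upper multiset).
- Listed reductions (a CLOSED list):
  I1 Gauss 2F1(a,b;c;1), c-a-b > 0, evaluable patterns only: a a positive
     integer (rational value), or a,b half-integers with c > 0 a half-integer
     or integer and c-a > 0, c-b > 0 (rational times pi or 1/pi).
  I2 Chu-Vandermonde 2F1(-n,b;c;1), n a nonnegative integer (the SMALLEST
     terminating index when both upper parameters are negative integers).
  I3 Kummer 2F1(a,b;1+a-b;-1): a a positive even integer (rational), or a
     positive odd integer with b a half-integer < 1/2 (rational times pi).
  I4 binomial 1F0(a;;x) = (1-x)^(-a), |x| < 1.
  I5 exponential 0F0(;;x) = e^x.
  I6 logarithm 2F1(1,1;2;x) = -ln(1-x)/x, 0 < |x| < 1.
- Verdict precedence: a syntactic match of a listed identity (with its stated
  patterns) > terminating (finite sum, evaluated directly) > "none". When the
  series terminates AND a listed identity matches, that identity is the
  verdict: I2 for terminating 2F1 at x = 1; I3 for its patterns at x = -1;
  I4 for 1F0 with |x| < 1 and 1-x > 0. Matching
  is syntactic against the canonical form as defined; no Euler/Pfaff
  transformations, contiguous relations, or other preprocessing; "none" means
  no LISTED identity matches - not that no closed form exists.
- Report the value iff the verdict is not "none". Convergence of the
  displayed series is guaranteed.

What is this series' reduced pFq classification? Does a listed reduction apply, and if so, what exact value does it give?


x = \frac{1}{9} here; the reduced form reads 0F0, upper {-}, lower {-}, C = -2. Verdict: this is the exponential series (I5) (the 0F0 exponential series at x = \frac{1}{9}). Sum: \left(-2\right) \cdot e^{\frac{1}{9}}.

Key observation: with t_0 = -2, the two k-th powers (C = -2) combine into one argument.
Adjacent-term ratio: r(k) = \frac{1}{9} * 1 / [(k+1)] - poly over poly, x = \frac{1}{9} from leading terms; C = -2 at k = 0.


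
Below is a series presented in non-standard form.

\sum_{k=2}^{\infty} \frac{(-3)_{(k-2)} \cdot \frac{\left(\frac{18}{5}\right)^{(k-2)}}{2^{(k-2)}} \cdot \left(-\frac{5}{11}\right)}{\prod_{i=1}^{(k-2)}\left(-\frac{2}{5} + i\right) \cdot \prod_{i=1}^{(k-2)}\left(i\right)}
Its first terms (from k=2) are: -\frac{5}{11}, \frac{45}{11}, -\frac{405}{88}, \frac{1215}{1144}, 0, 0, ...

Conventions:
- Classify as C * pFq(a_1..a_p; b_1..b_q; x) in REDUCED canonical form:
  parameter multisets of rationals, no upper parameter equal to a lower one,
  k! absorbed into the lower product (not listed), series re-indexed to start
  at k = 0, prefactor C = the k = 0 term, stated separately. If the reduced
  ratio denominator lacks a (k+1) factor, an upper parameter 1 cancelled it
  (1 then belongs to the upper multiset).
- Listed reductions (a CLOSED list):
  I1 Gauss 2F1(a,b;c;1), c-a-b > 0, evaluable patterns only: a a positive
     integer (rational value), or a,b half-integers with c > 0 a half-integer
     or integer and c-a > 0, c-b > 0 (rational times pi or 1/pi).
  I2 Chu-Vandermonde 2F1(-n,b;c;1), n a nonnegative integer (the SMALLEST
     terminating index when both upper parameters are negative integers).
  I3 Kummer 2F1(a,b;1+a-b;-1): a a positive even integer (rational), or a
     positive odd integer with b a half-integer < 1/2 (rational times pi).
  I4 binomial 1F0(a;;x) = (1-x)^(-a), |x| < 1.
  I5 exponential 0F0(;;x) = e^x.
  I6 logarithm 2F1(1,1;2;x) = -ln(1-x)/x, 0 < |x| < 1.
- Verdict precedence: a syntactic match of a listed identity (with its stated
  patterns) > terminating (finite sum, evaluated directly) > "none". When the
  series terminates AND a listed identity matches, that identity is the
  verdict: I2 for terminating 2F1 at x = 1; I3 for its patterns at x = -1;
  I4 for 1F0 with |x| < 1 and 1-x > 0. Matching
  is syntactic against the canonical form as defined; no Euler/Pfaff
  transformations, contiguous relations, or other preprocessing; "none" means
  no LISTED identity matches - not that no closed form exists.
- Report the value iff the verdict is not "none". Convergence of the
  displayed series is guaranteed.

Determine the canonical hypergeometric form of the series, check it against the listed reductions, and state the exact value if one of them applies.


Key observation: t_0 = -\frac{5}{11} here, and the two k-th powers (C = -5/11, x = 9/5) combine into one argument.
Step ratio: r(k) = \frac{9}{5} * (k-3) / [(k+\frac{3}{5}) (k+1)] - rational in k. x = \frac{9}{5}; t_0 = -\frac{5}{11}; negate the roots.

x = \frac{9}{5} here; the reduced form reads 1F1, upper {-3}, lower {\frac{3}{5}}, C = -\frac{5}{11}. Verdict: terminating at k = 3: the factor (-3)_k kills every later term; summing the 4 survivors is exact. Sum: \frac{5}{52}.


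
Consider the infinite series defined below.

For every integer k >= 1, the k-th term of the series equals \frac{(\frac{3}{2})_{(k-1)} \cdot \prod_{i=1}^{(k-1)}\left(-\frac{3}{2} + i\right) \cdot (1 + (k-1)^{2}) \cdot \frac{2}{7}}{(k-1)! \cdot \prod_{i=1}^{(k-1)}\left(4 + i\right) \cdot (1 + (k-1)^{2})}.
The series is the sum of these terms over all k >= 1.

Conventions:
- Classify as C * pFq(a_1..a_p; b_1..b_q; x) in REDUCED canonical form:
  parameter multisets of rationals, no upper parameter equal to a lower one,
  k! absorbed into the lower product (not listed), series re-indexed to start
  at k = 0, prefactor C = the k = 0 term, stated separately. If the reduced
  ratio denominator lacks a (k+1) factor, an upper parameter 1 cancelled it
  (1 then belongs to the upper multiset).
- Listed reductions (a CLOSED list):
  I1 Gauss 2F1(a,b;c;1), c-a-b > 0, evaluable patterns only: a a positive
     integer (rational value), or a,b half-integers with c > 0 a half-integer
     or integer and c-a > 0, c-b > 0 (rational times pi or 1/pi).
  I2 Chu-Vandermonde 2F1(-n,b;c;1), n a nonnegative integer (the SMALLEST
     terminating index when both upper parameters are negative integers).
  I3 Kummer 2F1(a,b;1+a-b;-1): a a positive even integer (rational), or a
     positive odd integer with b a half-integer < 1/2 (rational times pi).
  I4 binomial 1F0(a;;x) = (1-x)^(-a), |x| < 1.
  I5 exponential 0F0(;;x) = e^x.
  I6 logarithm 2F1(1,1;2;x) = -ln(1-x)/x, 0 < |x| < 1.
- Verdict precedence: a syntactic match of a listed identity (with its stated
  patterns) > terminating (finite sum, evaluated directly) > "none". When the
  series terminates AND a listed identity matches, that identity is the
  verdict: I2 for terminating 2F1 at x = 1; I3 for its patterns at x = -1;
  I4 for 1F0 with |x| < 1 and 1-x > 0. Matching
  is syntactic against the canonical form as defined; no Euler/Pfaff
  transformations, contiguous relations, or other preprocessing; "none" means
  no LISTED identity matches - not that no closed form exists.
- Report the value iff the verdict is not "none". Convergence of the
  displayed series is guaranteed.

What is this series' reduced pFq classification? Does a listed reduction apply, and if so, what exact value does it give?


First insight: t_0 being \frac{2}{7}, the lower running product (C = 2/7, x = 1) is a rising factorial.
Adjacent-term ratio: r(k) = 1 * (k-\frac{1}{2}) (k+\frac{3}{2}) / [(k+5) (k+1)] - rational; roots negated = parameters, x = 1, C = \frac{2}{7}.

Prefactor \frac{2}{7}, argument 1: 2F1 with upper {-\frac{1}{2}, \frac{3}{2}} over lower {5}. Verdict (x = 1): Gauss (I1, half-integer pattern) applies (x = 1; upper {-\frac{1}{2}, \frac{3}{2}} half-integers, c = 5 in the evaluable pattern). Sum: \frac{8192}{11025} / \pi.


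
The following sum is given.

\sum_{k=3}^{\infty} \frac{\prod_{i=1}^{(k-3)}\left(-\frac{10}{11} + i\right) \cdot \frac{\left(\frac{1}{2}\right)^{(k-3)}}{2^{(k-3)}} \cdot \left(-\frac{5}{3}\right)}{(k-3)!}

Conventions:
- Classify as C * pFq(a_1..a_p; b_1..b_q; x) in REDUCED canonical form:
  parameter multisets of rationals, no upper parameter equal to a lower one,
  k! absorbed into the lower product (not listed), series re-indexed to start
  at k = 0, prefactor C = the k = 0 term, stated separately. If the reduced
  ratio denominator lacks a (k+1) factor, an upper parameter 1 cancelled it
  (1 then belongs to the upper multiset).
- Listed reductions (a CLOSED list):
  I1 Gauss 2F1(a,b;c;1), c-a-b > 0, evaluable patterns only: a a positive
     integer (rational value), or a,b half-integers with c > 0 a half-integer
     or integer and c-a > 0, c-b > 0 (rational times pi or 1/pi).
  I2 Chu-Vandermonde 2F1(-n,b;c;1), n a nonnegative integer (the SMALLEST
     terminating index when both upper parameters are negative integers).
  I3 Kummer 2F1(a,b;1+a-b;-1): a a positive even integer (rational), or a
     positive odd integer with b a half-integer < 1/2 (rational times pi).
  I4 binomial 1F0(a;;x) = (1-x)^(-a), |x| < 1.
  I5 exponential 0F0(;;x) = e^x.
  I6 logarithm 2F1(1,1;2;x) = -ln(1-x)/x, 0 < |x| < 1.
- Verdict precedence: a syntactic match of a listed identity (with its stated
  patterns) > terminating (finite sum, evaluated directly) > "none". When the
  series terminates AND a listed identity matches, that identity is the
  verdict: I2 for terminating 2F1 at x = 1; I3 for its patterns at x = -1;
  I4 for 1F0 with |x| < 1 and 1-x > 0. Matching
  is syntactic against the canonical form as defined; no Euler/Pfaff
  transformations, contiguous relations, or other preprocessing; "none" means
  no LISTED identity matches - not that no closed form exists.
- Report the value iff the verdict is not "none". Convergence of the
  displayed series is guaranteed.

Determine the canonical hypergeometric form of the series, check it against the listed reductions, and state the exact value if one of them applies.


First insight: x = \frac{1}{4} and the running product (C = -5/3, x = 1/4) telescopes to a rising factorial.
Step ratio: r(k) = \frac{1}{4} * (k+\frac{1}{11}) / [(k+1)] - rational; roots negated = parameters, x = \frac{1}{4}, C = -\frac{5}{3}.

Classification (C = -\frac{5}{3}): 1F0 with upper {\frac{1}{11}}, lower {-}, argument x = \frac{1}{4}. Verdict (x = \frac{1}{4}): binomial (I4) applies (the 1F0 binomial series: exponent -1/11, x = \frac{1}{4}). Its exact value is \left(-\frac{5}{3}\right) \cdot \left(\frac{3}{4}\right)^{-\frac{1}{11}}.


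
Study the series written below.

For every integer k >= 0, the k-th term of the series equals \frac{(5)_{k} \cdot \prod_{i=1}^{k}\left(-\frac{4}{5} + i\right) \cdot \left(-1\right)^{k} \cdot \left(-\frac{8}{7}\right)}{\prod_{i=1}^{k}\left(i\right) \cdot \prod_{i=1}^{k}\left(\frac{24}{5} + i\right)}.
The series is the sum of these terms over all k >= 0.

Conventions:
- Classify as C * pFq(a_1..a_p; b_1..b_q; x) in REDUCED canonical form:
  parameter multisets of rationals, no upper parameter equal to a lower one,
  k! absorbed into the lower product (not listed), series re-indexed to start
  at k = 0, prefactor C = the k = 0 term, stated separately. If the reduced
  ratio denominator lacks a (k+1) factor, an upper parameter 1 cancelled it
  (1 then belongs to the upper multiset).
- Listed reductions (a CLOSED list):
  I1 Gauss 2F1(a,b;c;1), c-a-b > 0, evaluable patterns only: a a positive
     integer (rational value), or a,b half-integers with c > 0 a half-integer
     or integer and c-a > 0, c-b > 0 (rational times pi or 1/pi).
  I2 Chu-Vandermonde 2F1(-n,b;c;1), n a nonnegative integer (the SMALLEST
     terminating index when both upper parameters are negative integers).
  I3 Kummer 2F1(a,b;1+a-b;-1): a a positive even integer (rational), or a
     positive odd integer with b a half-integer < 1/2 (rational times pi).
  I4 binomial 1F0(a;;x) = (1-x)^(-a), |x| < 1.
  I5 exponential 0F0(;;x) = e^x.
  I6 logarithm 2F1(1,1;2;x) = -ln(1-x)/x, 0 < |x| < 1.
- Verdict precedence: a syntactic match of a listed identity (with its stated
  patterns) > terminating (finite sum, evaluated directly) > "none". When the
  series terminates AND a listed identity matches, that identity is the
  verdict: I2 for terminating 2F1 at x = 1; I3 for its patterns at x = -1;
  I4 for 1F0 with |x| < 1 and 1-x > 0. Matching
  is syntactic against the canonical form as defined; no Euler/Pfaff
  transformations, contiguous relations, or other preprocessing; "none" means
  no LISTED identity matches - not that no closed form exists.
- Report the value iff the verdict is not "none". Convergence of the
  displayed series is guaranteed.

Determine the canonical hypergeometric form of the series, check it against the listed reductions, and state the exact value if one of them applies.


x = -1 here; the reduced form reads 2F1, upper {\frac{1}{5}, 5}, lower {\frac{29}{5}}, C = -\frac{8}{7}. Verdict: none. No listed pattern accepts 2F1(\frac{1}{5}, 5; \frac{29}{5}; -1).

Key observation: t_0 = -\frac{8}{7} here, and the product of the first k integers (prefactor -8/7) is k!.
Adjacent-term ratio: r(k) = -1 * (k+\frac{1}{5}) (k+5) / [(k+\frac{29}{5}) (k+1)] ; factor over Q: parameters, x = -1, and C = -\frac{8}{7}.


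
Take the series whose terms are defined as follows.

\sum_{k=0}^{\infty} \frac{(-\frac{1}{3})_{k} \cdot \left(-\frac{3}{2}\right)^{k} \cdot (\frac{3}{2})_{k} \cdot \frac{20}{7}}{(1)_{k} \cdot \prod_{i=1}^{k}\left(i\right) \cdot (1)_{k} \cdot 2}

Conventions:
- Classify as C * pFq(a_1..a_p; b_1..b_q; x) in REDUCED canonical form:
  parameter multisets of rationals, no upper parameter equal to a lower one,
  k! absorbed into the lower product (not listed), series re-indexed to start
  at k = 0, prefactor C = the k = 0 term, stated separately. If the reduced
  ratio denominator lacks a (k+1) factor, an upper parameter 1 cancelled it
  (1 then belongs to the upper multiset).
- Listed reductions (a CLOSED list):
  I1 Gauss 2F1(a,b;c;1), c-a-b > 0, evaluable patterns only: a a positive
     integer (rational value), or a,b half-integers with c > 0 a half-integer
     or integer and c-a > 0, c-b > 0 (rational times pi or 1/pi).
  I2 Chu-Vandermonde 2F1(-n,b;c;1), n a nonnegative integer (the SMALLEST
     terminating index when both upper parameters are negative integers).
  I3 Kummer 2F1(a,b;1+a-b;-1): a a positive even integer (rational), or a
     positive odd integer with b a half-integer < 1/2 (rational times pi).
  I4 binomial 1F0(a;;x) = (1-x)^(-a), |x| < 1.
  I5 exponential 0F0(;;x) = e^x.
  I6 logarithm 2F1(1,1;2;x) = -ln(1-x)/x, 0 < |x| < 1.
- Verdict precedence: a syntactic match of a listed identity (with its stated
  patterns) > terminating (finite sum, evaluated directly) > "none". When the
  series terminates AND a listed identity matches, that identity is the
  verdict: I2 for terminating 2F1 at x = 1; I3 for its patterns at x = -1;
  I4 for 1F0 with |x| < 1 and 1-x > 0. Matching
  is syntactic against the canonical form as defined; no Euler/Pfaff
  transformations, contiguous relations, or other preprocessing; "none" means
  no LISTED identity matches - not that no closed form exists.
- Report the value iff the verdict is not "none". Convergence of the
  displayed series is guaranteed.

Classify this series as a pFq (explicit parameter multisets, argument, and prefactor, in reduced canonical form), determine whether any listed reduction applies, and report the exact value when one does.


Reduced: x = -\frac{3}{2}, 2F2, upper = {-\frac{1}{3}, \frac{3}{2}}, lower = {1, 1}, C = \frac{10}{7}. Verdict: none (x = -\frac{3}{2}): each listed identity misses the multisets {-\frac{1}{3}, \frac{3}{2}} ; {1, 1}.

The tell: x = -\frac{3}{2} and the lower running product (prefactor 10/7) is a rising factorial.
Adjacent-term ratio: r(k) = -\frac{3}{2} * (k-\frac{1}{3}) (k+\frac{3}{2}) / [(k+1) (k+1) (k+1)] - rational in k. x = -\frac{3}{2}; t_0 = \frac{10}{7}; negate the roots.
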